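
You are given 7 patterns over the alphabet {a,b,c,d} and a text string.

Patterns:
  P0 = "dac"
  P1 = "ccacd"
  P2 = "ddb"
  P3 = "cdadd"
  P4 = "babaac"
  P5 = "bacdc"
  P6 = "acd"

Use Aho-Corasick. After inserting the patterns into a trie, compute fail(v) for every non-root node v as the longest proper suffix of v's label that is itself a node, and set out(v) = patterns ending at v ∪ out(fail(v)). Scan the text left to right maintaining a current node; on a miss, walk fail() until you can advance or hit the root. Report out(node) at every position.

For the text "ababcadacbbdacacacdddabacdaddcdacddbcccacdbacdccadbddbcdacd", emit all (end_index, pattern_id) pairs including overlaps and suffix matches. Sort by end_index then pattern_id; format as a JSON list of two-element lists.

Construct AC machine:
Trie (insert patterns):
  0='ε' goto a→24 b→15 c→4 d→1
  1='d' goto a→2 d→9
  2='da' goto c→3
  3='dac' goto ·  ←P0
  4='c' goto c→5 d→11
  5='cc' goto a→6
  6='cca' goto c→7
  7='ccac' goto d→8
  8='ccacd' goto ·  ←P1
  9='dd' goto b→10
  10='ddb' goto ·  ←P2
  11='cd' goto a→12
  12='cda' goto d→13
  13='cdad' goto d→14
  14='cdadd' goto ·  ←P3
  15='b' goto a→16
  16='ba' goto b→17 c→21
  17='bab' goto a→18
  18='baba' goto a→19
  19='babaa' goto c→20
  20='babaac' goto ·  ←P4
  21='bac' goto d→22
  22='bacd' goto c→23
  23='bacdc' goto ·  ←P5
  24='a' goto c→25
  25='ac' goto d→26
  26='acd' goto ·  ←P6

BFS fail/out derivation:
  fail(1) 'd': from fail(0)=0 chase 'd': 0 ⇒ 0;  out=∅∪out(0)=∅
  fail(4) 'c': from fail(0)=0 chase 'c': 0 ⇒ 0;  out=∅∪out(0)=∅
  fail(15) 'b': from fail(0)=0 chase 'b': 0 ⇒ 0;  out=∅∪out(0)=∅
  fail(24) 'a': from fail(0)=0 chase 'a': 0 ⇒ 0;  out=∅∪out(0)=∅
  fail(2) 'da': from fail(1)=0 chase 'a': 0 ⇒ 24;  out=∅∪out(24)=∅
  fail(5) 'cc': from fail(4)=0 chase 'c': 0 ⇒ 4;  out=∅∪out(4)=∅
  fail(9) 'dd': from fail(1)=0 chase 'd': 0 ⇒ 1;  out=∅∪out(1)=∅
  fail(11) 'cd': from fail(4)=0 chase 'd': 0 ⇒ 1;  out=∅∪out(1)=∅
  fail(16) 'ba': from fail(15)=0 chase 'a': 0 ⇒ 24;  out=∅∪out(24)=∅
  fail(25) 'ac': from fail(24)=0 chase 'c': 0 ⇒ 4;  out=∅∪out(4)=∅
  fail(3) 'dac': from fail(2)=24 chase 'c': 24 ⇒ 25;  out={0}∪out(25)={0}
  fail(6) 'cca': from fail(5)=4 chase 'a': 4→0 ⇒ 24;  out=∅∪out(24)=∅
  fail(10) 'ddb': from fail(9)=1 chase 'b': 1→0 ⇒ 15;  out={2}∪out(15)={2}
  fail(12) 'cda': from fail(11)=1 chase 'a': 1 ⇒ 2;  out=∅∪out(2)=∅
  fail(17) 'bab': from fail(16)=24 chase 'b': 24→0 ⇒ 15;  out=∅∪out(15)=∅
  fail(21) 'bac': from fail(16)=24 chase 'c': 24 ⇒ 25;  out=∅∪out(25)=∅
  fail(26) 'acd': from fail(25)=4 chase 'd': 4 ⇒ 11;  out={6}∪out(11)={6}
  fail(7) 'ccac': from fail(6)=24 chase 'c': 24 ⇒ 25;  out=∅∪out(25)=∅
  fail(13) 'cdad': from fail(12)=2 chase 'd': 2→24→0 ⇒ 1;  out=∅∪out(1)=∅
  fail(18) 'baba': from fail(17)=15 chase 'a': 15 ⇒ 16;  out=∅∪out(16)=∅
  fail(22) 'bacd': from fail(21)=25 chase 'd': 25 ⇒ 26;  out=∅∪out(26)={6}
  fail(8) 'ccacd': from fail(7)=25 chase 'd': 25 ⇒ 26;  out={1}∪out(26)={1,6}
  fail(14) 'cdadd': from fail(13)=1 chase 'd': 1 ⇒ 9;  out={3}∪out(9)={3}
  fail(19) 'babaa': from fail(18)=16 chase 'a': 16→24→0 ⇒ 24;  out=∅∪out(24)=∅
  fail(23) 'bacdc': from fail(22)=26 chase 'c': 26→11→1→0 ⇒ 4;  out={5}∪out(4)={5}
  fail(20) 'babaac': from fail(19)=24 chase 'c': 24 ⇒ 25;  out={4}∪out(25)={4}

Scan:
pos 0 'a': at 24
pos 1 'b': at 15 (via fail)
pos 2 'a': at 16
pos 3 'b': at 17
pos 4 'c': at 4 (via fail)
pos 5 'a': at 24 (via fail)
pos 6 'd': at 1 (via fail)
pos 7 'a': at 2
pos 8 'c': at 3  emit P0@[6:8]
pos 9 'b': at 15 (via fail)
pos 10 'b': at 15 (via fail)
pos 11 'd': at 1 (via fail)
pos 12 'a': at 2
pos 13 'c': at 3  emit P0@[11:13]
pos 14 'a': at 24 (via fail)
pos 15 'c': at 25
pos 16 'a': at 24 (via fail)
pos 17 'c': at 25
pos 18 'd': at 26  emit P6@[16:18]
pos 19 'd': at 9 (via fail)
pos 20 'd': at 9 (via fail)
pos 21 'a': at 2 (via fail)
pos 22 'b': at 15 (via fail)
pos 23 'a': at 16
pos 24 'c': at 21
pos 25 'd': at 22  emit P6@[23:25]
pos 26 'a': at 12 (via fail)
pos 27 'd': at 13
pos 28 'd': at 14  emit P3@[24:28]
pos 29 'c': at 4 (via fail)
pos 30 'd': at 11
pos 31 'a': at 12
pos 32 'c': at 3 (via fail)  emit P0@[30:32]
pos 33 'd': at 26 (via fail)  emit P6@[31:33]
pos 34 'd': at 9 (via fail)
pos 35 'b': at 10  emit P2@[33:35]
pos 36 'c': at 4 (via fail)
pos 37 'c': at 5
pos 38 'c': at 5 (via fail)
pos 39 'a': at 6
pos 40 'c': at 7
pos 41 'd': at 8  emit P1@[37:41],P6@[39:41]
pos 42 'b': at 15 (via fail)
pos 43 'a': at 16
pos 44 'c': at 21
pos 45 'd': at 22  emit P6@[43:45]
pos 46 'c': at 23  emit P5@[42:46]
pos 47 'c': at 5 (via fail)
pos 48 'a': at 6
pos 49 'd': at 1 (via fail)
pos 50 'b': at 15 (via fail)
pos 51 'd': at 1 (via fail)
pos 52 'd': at 9
pos 53 'b': at 10  emit P2@[51:53]
pos 54 'c': at 4 (via fail)
pos 55 'd': at 11
pos 56 'a': at 12
pos 57 'c': at 3 (via fail)  emit P0@[55:57]
pos 58 'd': at 26 (via fail)  emit P6@[56:58]

Matches: [[8,0],[13,0],[18,6],[25,6],[28,3],[32,0],[33,6],[35,2],[41,1],[41,6],[45,6],[46,5],[53,2],[57,0],[58,6]]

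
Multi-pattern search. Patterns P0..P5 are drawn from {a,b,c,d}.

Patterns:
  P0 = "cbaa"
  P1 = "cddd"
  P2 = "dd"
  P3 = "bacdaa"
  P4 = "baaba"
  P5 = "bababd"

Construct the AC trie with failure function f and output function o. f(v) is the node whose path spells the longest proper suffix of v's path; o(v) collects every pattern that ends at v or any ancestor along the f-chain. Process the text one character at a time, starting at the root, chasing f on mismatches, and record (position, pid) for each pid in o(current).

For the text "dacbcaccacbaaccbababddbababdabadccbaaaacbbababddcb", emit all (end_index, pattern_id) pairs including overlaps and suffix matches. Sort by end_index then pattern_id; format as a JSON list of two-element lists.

Construct AC machine:
Trie nodes:
  0='ε' goto b→10 c→1 d→8
  1='c' goto b→2 d→5
  2='cb' goto a→3
  3='cba' goto a→4
  4='cbaa' goto ·  [P0 ends]
  5='cd' goto d→6
  6='cdd' goto d→7
  7='cddd' goto ·  [P1 ends]
  8='d' goto d→9
  9='dd' goto ·  [P2 ends]
  10='b' goto a→11
  11='ba' goto a→16 b→19 c→12
  12='bac' goto d→13
  13='bacd' goto a→14
  14='bacda' goto a→15
  15='bacdaa' goto ·  [P3 ends]
  16='baa' goto b→17
  17='baab' goto a→18
  18='baaba' goto ·  [P4 ends]
  19='bab' goto a→20
  20='baba' goto b→21
  21='babab' goto d→22
  22='bababd' goto ·  [P5 ends]

Failure links (BFS by depth):
  fail(1) 'c': from fail(0)=0 chase 'c': 0 ⇒ 0;  out=∅∪out(0)=∅
  fail(8) 'd': from fail(0)=0 chase 'd': 0 ⇒ 0;  out=∅∪out(0)=∅
  fail(10) 'b': from fail(0)=0 chase 'b': 0 ⇒ 0;  out=∅∪out(0)=∅
  fail(2) 'cb': from fail(1)=0 chase 'b': 0 ⇒ 10;  out=∅∪out(10)=∅
  fail(5) 'cd': from fail(1)=0 chase 'd': 0 ⇒ 8;  out=∅∪out(8)=∅
  fail(9) 'dd': from fail(8)=0 chase 'd': 0 ⇒ 8;  out={2}∪out(8)={2}
  fail(11) 'ba': from fail(10)=0 chase 'a': 0 ⇒ 0;  out=∅∪out(0)=∅
  fail(3) 'cba': from fail(2)=10 chase 'a': 10 ⇒ 11;  out=∅∪out(11)=∅
  fail(6) 'cdd': from fail(5)=8 chase 'd': 8 ⇒ 9;  out=∅∪out(9)={2}
  fail(12) 'bac': from fail(11)=0 chase 'c': 0 ⇒ 1;  out=∅∪out(1)=∅
  fail(16) 'baa': from fail(11)=0 chase 'a': 0 ⇒ 0;  out=∅∪out(0)=∅
  fail(19) 'bab': from fail(11)=0 chase 'b': 0 ⇒ 10;  out=∅∪out(10)=∅
  fail(4) 'cbaa': from fail(3)=11 chase 'a': 11 ⇒ 16;  out={0}∪out(16)={0}
  fail(7) 'cddd': from fail(6)=9 chase 'd': 9→8 ⇒ 9;  out={1}∪out(9)={1,2}
  fail(13) 'bacd': from fail(12)=1 chase 'd': 1 ⇒ 5;  out=∅∪out(5)=∅
  fail(17) 'baab': from fail(16)=0 chase 'b': 0 ⇒ 10;  out=∅∪out(10)=∅
  fail(20) 'baba': from fail(19)=10 chase 'a': 10 ⇒ 11;  out=∅∪out(11)=∅
  fail(14) 'bacda': from fail(13)=5 chase 'a': 5→8→0 ⇒ 0;  out=∅∪out(0)=∅
  fail(18) 'baaba': from fail(17)=10 chase 'a': 10 ⇒ 11;  out={4}∪out(11)={4}
  fail(21) 'babab': from fail(20)=11 chase 'b': 11 ⇒ 19;  out=∅∪out(19)=∅
  fail(15) 'bacdaa': from fail(14)=0 chase 'a': 0 ⇒ 0;  out={3}∪out(0)={3}
  fail(22) 'bababd': from fail(21)=19 chase 'd': 19→10→0 ⇒ 8;  out={5}∪out(8)={5}

Run:
[0] read 'd'  n0⇒n8
[1] read 'a'  n8⇒n0 (fail-walked)
[2] read 'c'  n0⇒n1
[3] read 'b'  n1⇒n2
[4] read 'c'  n2⇒n1 (fail-walked)
[5] read 'a'  n1⇒n0 (fail-walked)
[6] read 'c'  n0⇒n1
[7] read 'c'  n1⇒n1 (fail-walked)
[8] read 'a'  n1⇒n0 (fail-walked)
[9] read 'c'  n0⇒n1
[10] read 'b'  n1⇒n2
[11] read 'a'  n2⇒n3
[12] read 'a'  n3⇒n4  → match P0@[9:12]
[13] read 'c'  n4⇒n1 (fail-walked)
[14] read 'c'  n1⇒n1 (fail-walked)
[15] read 'b'  n1⇒n2
[16] read 'a'  n2⇒n3
[17] read 'b'  n3⇒n19 (fail-walked)
[18] read 'a'  n19⇒n20
[19] read 'b'  n20⇒n21
[20] read 'd'  n21⇒n22  → match P5@[15:20]
[21] read 'd'  n22⇒n9 (fail-walked)  → match P2@[20:21]
[22] read 'b'  n9⇒n10 (fail-walked)
[23] read 'a'  n10⇒n11
[24] read 'b'  n11⇒n19
[25] read 'a'  n19⇒n20
[26] read 'b'  n20⇒n21
[27] read 'd'  n21⇒n22  → match P5@[22:27]
[28] read 'a'  n22⇒n0 (fail-walked)
[29] read 'b'  n0⇒n10
[30] read 'a'  n10⇒n11
[31] read 'd'  n11⇒n8 (fail-walked)
[32] read 'c'  n8⇒n1 (fail-walked)
[33] read 'c'  n1⇒n1 (fail-walked)
[34] read 'b'  n1⇒n2
[35] read 'a'  n2⇒n3
[36] read 'a'  n3⇒n4  → match P0@[33:36]
[37] read 'a'  n4⇒n0 (fail-walked)
[38] read 'a'  n0⇒n0
[39] read 'c'  n0⇒n1
[40] read 'b'  n1⇒n2
[41] read 'b'  n2⇒n10 (fail-walked)
[42] read 'a'  n10⇒n11
[43] read 'b'  n11⇒n19
[44] read 'a'  n19⇒n20
[45] read 'b'  n20⇒n21
[46] read 'd'  n21⇒n22  → match P5@[41:46]
[47] read 'd'  n22⇒n9 (fail-walked)  → match P2@[46:47]
[48] read 'c'  n9⇒n1 (fail-walked)
[49] read 'b'  n1⇒n2

Matches: [[12,0],[20,5],[21,2],[27,5],[36,0],[46,5],[47,2]]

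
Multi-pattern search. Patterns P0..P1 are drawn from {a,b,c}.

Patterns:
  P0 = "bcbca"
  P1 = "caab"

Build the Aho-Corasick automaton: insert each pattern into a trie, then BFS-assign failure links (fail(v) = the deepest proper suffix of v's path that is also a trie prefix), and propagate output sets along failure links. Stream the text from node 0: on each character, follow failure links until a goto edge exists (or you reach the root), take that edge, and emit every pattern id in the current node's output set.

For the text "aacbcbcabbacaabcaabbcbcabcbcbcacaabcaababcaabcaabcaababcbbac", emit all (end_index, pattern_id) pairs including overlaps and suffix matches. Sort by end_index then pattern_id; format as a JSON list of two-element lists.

Construct AC machine:
Trie (insert patterns):
  n0 'ε': b→1 c→6
  n1 'b': c→2
  n2 'bc': b→3
  n3 'bcb': c→4
  n4 'bcbc': a→5
  n5 'bcbca': ·  [P0 ends]
  n6 'c': a→7
  n7 'ca': a→8
  n8 'caa': b→9
  n9 'caab': ·  [P1 ends]

Failure links (BFS by depth):
  n1('b'): parent n0 fail=0; on 'b' 0 → fail=0;  out ∅∪∅=∅
  n6('c'): parent n0 fail=0; on 'c' 0 → fail=0;  out ∅∪∅=∅
  n2('bc'): parent n1 fail=0; on 'c' 0 → fail=6;  out ∅∪∅=∅
  n7('ca'): parent n6 fail=0; on 'a' 0 → fail=0;  out ∅∪∅=∅
  n3('bcb'): parent n2 fail=6; on 'b' 6→0 → fail=1;  out ∅∪∅=∅
  n8('caa'): parent n7 fail=0; on 'a' 0 → fail=0;  out ∅∪∅=∅
  n4('bcbc'): parent n3 fail=1; on 'c' 1 → fail=2;  out ∅∪∅=∅
  n9('caab'): parent n8 fail=0; on 'b' 0 → fail=1;  out {1}∪∅={1}
  n5('bcbca'): parent n4 fail=2; on 'a' 2→6 → fail=7;  out {0}∪∅={0}

Text stream:
[0] read 'a'  n0⇒n0
[1] read 'a'  n0⇒n0
[2] read 'c'  n0⇒n6
[3] read 'b'  n6⇒n1 (fail-walked)
[4] read 'c'  n1⇒n2
[5] read 'b'  n2⇒n3
[6] read 'c'  n3⇒n4
[7] read 'a'  n4⇒n5  emit P0@[3:7]
[8] read 'b'  n5⇒n1 (fail-walked)
[9] read 'b'  n1⇒n1 (fail-walked)
[10] read 'a'  n1⇒n0 (fail-walked)
[11] read 'c'  n0⇒n6
[12] read 'a'  n6⇒n7
[13] read 'a'  n7⇒n8
[14] read 'b'  n8⇒n9  emit P1@[11:14]
[15] read 'c'  n9⇒n2 (fail-walked)
[16] read 'a'  n2⇒n7 (fail-walked)
[17] read 'a'  n7⇒n8
[18] read 'b'  n8⇒n9  emit P1@[15:18]
[19] read 'b'  n9⇒n1 (fail-walked)
[20] read 'c'  n1⇒n2
[21] read 'b'  n2⇒n3
[22] read 'c'  n3⇒n4
[23] read 'a'  n4⇒n5  emit P0@[19:23]
[24] read 'b'  n5⇒n1 (fail-walked)
[25] read 'c'  n1⇒n2
[26] read 'b'  n2⇒n3
[27] read 'c'  n3⇒n4
[28] read 'b'  n4⇒n3 (fail-walked)
[29] read 'c'  n3⇒n4
[30] read 'a'  n4⇒n5  emit P0@[26:30]
[31] read 'c'  n5⇒n6 (fail-walked)
[32] read 'a'  n6⇒n7
[33] read 'a'  n7⇒n8
[34] read 'b'  n8⇒n9  emit P1@[31:34]
[35] read 'c'  n9⇒n2 (fail-walked)
[36] read 'a'  n2⇒n7 (fail-walked)
[37] read 'a'  n7⇒n8
[38] read 'b'  n8⇒n9  emit P1@[35:38]
[39] read 'a'  n9⇒n0 (fail-walked)
[40] read 'b'  n0⇒n1
[41] read 'c'  n1⇒n2
[42] read 'a'  n2⇒n7 (fail-walked)
[43] read 'a'  n7⇒n8
[44] read 'b'  n8⇒n9  emit P1@[41:44]
[45] read 'c'  n9⇒n2 (fail-walked)
[46] read 'a'  n2⇒n7 (fail-walked)
[47] read 'a'  n7⇒n8
[48] read 'b'  n8⇒n9  emit P1@[45:48]
[49] read 'c'  n9⇒n2 (fail-walked)
[50] read 'a'  n2⇒n7 (fail-walked)
[51] read 'a'  n7⇒n8
[52] read 'b'  n8⇒n9  emit P1@[49:52]
[53] read 'a'  n9⇒n0 (fail-walked)
[54] read 'b'  n0⇒n1
[55] read 'c'  n1⇒n2
[56] read 'b'  n2⇒n3
[57] read 'b'  n3⇒n1 (fail-walked)
[58] read 'a'  n1⇒n0 (fail-walked)
[59] read 'c'  n0⇒n6

Result: [[7,0],[14,1],[18,1],[23,0],[30,0],[34,1],[38,1],[44,1],[48,1],[52,1]]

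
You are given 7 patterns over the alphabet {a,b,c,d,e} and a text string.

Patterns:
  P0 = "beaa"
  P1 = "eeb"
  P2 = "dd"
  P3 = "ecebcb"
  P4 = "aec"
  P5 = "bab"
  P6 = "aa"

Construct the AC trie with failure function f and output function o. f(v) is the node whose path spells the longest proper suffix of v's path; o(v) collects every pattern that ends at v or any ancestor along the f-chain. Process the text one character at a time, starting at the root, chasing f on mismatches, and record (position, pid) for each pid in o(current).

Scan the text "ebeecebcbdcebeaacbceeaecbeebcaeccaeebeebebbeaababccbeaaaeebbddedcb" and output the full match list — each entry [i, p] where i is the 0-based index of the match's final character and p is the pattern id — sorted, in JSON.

Construct AC machine:
Trie nodes:
  0='ε' goto a→15 b→1 d→8 e→5
  1='b' goto a→18 e→2
  2='be' goto a→3
  3='bea' goto a→4
  4='beaa' goto ·  ←P0
  5='e' goto c→10 e→6
  6='ee' goto b→7
  7='eeb' goto ·  ←P1
  8='d' goto d→9
  9='dd' goto ·  ←P2
  10='ec' goto e→11
  11='ece' goto b→12
  12='eceb' goto c→13
  13='ecebc' goto b→14
  14='ecebcb' goto ·  ←P3
  15='a' goto a→20 e→16
  16='ae' goto c→17
  17='aec' goto ·  ←P4
  18='ba' goto b→19
  19='bab' goto ·  ←P5
  20='aa' goto ·  ←P6

Failure links (BFS by depth):
  n1('b'): parent n0 fail=0; on 'b' 0 → fail=0;  out ∅∪∅=∅
  n5('e'): parent n0 fail=0; on 'e' 0 → fail=0;  out ∅∪∅=∅
  n8('d'): parent n0 fail=0; on 'd' 0 → fail=0;  out ∅∪∅=∅
  n15('a'): parent n0 fail=0; on 'a' 0 → fail=0;  out ∅∪∅=∅
  n2('be'): parent n1 fail=0; on 'e' 0 → fail=5;  out ∅∪∅=∅
  n6('ee'): parent n5 fail=0; on 'e' 0 → fail=5;  out ∅∪∅=∅
  n9('dd'): parent n8 fail=0; on 'd' 0 → fail=8;  out {2}∪∅={2}
  n10('ec'): parent n5 fail=0; on 'c' 0 → fail=0;  out ∅∪∅=∅
  n16('ae'): parent n15 fail=0; on 'e' 0 → fail=5;  out ∅∪∅=∅
  n18('ba'): parent n1 fail=0; on 'a' 0 → fail=15;  out ∅∪∅=∅
  n20('aa'): parent n15 fail=0; on 'a' 0 → fail=15;  out {6}∪∅={6}
  n3('bea'): parent n2 fail=5; on 'a' 5→0 → fail=15;  out ∅∪∅=∅
  n7('eeb'): parent n6 fail=5; on 'b' 5→0 → fail=1;  out {1}∪∅={1}
  n11('ece'): parent n10 fail=0; on 'e' 0 → fail=5;  out ∅∪∅=∅
  n17('aec'): parent n16 fail=5; on 'c' 5 → fail=10;  out {4}∪∅={4}
  n19('bab'): parent n18 fail=15; on 'b' 15→0 → fail=1;  out {5}∪∅={5}
  n4('beaa'): parent n3 fail=15; on 'a' 15 → fail=20;  out {0}∪{6}={0,6}
  n12('eceb'): parent n11 fail=5; on 'b' 5→0 → fail=1;  out ∅∪∅=∅
  n13('ecebc'): parent n12 fail=1; on 'c' 1→0 → fail=0;  out ∅∪∅=∅
  n14('ecebcb'): parent n13 fail=0; on 'b' 0 → fail=1;  out {3}∪∅={3}

Run:
pos 0 'e': at 5
pos 1 'b': at 1 (via fail)
pos 2 'e': at 2
pos 3 'e': at 6 (via fail)
pos 4 'c': at 10 (via fail)
pos 5 'e': at 11
pos 6 'b': at 12
pos 7 'c': at 13
pos 8 'b': at 14  emit P3@[3:8]
pos 9 'd': at 8 (via fail)
pos 10 'c': at 0 (via fail)
pos 11 'e': at 5
pos 12 'b': at 1 (via fail)
pos 13 'e': at 2
pos 14 'a': at 3
pos 15 'a': at 4  emit P0@[12:15],P6@[14:15]
pos 16 'c': at 0 (via fail)
pos 17 'b': at 1
pos 18 'c': at 0 (via fail)
pos 19 'e': at 5
pos 20 'e': at 6
pos 21 'a': at 15 (via fail)
pos 22 'e': at 16
pos 23 'c': at 17  emit P4@[21:23]
pos 24 'b': at 1 (via fail)
pos 25 'e': at 2
pos 26 'e': at 6 (via fail)
pos 27 'b': at 7  emit P1@[25:27]
pos 28 'c': at 0 (via fail)
pos 29 'a': at 15
pos 30 'e': at 16
pos 31 'c': at 17  emit P4@[29:31]
pos 32 'c': at 0 (via fail)
pos 33 'a': at 15
pos 34 'e': at 16
pos 35 'e': at 6 (via fail)
pos 36 'b': at 7  emit P1@[34:36]
pos 37 'e': at 2 (via fail)
pos 38 'e': at 6 (via fail)
pos 39 'b': at 7  emit P1@[37:39]
pos 40 'e': at 2 (via fail)
pos 41 'b': at 1 (via fail)
pos 42 'b': at 1 (via fail)
pos 43 'e': at 2
pos 44 'a': at 3
pos 45 'a': at 4  emit P0@[42:45],P6@[44:45]
pos 46 'b': at 1 (via fail)
pos 47 'a': at 18
pos 48 'b': at 19  emit P5@[46:48]
pos 49 'c': at 0 (via fail)
pos 50 'c': at 0
pos 51 'b': at 1
pos 52 'e': at 2
pos 53 'a': at 3
pos 54 'a': at 4  emit P0@[51:54],P6@[53:54]
pos 55 'a': at 20 (via fail)  emit P6@[54:55]
pos 56 'e': at 16 (via fail)
pos 57 'e': at 6 (via fail)
pos 58 'b': at 7  emit P1@[56:58]
pos 59 'b': at 1 (via fail)
pos 60 'd': at 8 (via fail)
pos 61 'd': at 9  emit P2@[60:61]
pos 62 'e': at 5 (via fail)
pos 63 'd': at 8 (via fail)
pos 64 'c': at 0 (via fail)
pos 65 'b': at 1

Result: [[8,3],[15,0],[15,6],[23,4],[27,1],[31,4],[36,1],[39,1],[45,0],[45,6],[48,5],[54,0],[54,6],[55,6],[58,1],[61,2]]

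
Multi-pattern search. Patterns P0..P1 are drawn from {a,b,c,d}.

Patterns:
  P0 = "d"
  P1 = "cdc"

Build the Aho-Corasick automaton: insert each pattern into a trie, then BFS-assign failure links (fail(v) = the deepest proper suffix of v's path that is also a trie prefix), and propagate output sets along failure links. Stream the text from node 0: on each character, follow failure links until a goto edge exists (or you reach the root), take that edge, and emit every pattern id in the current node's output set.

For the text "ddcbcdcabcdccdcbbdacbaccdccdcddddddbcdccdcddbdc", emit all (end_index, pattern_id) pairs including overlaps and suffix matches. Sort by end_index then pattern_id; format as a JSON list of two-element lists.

Build automaton:
Trie nodes:
  n0 'ε': c→2 d→1
  n1 'd': ·  [P0 ends]
  n2 'c': d→3
  n3 'cd': c→4
  n4 'cdc': ·  [P1 ends]

Failure links (BFS by depth):
  fail(1) 'd': from fail(0)=0 chase 'd': 0 ⇒ 0;  out={0}∪out(0)={0}
  fail(2) 'c': from fail(0)=0 chase 'c': 0 ⇒ 0;  out=∅∪out(0)=∅
  fail(3) 'cd': from fail(2)=0 chase 'd': 0 ⇒ 1;  out=∅∪out(1)={0}
  fail(4) 'cdc': from fail(3)=1 chase 'c': 1→0 ⇒ 2;  out={1}∪out(2)={1}

Scan:
[0] read 'd'  n0⇒n1  → match P0@[0:0]
[1] read 'd'  n1⇒n1 ·f  → match P0@[1:1]
[2] read 'c'  n1⇒n2 ·f
[3] read 'b'  n2⇒n0 ·f
[4] read 'c'  n0⇒n2
[5] read 'd'  n2⇒n3  → match P0@[5:5]
[6] read 'c'  n3⇒n4  → match P1@[4:6]
[7] read 'a'  n4⇒n0 ·f
[8] read 'b'  n0⇒n0
[9] read 'c'  n0⇒n2
[10] read 'd'  n2⇒n3  → match P0@[10:10]
[11] read 'c'  n3⇒n4  → match P1@[9:11]
[12] read 'c'  n4⇒n2 ·f
[13] read 'd'  n2⇒n3  → match P0@[13:13]
[14] read 'c'  n3⇒n4  → match P1@[12:14]
[15] read 'b'  n4⇒n0 ·f
[16] read 'b'  n0⇒n0
[17] read 'd'  n0⇒n1  → match P0@[17:17]
[18] read 'a'  n1⇒n0 ·f
[19] read 'c'  n0⇒n2
[20] read 'b'  n2⇒n0 ·f
[21] read 'a'  n0⇒n0
[22] read 'c'  n0⇒n2
[23] read 'c'  n2⇒n2 ·f
[24] read 'd'  n2⇒n3  → match P0@[24:24]
[25] read 'c'  n3⇒n4  → match P1@[23:25]
[26] read 'c'  n4⇒n2 ·f
[27] read 'd'  n2⇒n3  → match P0@[27:27]
[28] read 'c'  n3⇒n4  → match P1@[26:28]
[29] read 'd'  n4⇒n3 ·f  → match P0@[29:29]
[30] read 'd'  n3⇒n1 ·f  → match P0@[30:30]
[31] read 'd'  n1⇒n1 ·f  → match P0@[31:31]
[32] read 'd'  n1⇒n1 ·f  → match P0@[32:32]
[33] read 'd'  n1⇒n1 ·f  → match P0@[33:33]
[34] read 'd'  n1⇒n1 ·f  → match P0@[34:34]
[35] read 'b'  n1⇒n0 ·f
[36] read 'c'  n0⇒n2
[37] read 'd'  n2⇒n3  → match P0@[37:37]
[38] read 'c'  n3⇒n4  → match P1@[36:38]
[39] read 'c'  n4⇒n2 ·f
[40] read 'd'  n2⇒n3  → match P0@[40:40]
[41] read 'c'  n3⇒n4  → match P1@[39:41]
[42] read 'd'  n4⇒n3 ·f  → match P0@[42:42]
[43] read 'd'  n3⇒n1 ·f  → match P0@[43:43]
[44] read 'b'  n1⇒n0 ·f
[45] read 'd'  n0⇒n1  → match P0@[45:45]
[46] read 'c'  n1⇒n2 ·f

All matches (sorted): [[0,0],[1,0],[5,0],[6,1],[10,0],[11,1],[13,0],[14,1],[17,0],[24,0],[25,1],[27,0],[28,1],[29,0],[30,0],[31,0],[32,0],[33,0],[34,0],[37,0],[38,1],[40,0],[41,1],[42,0],[43,0],[45,0]]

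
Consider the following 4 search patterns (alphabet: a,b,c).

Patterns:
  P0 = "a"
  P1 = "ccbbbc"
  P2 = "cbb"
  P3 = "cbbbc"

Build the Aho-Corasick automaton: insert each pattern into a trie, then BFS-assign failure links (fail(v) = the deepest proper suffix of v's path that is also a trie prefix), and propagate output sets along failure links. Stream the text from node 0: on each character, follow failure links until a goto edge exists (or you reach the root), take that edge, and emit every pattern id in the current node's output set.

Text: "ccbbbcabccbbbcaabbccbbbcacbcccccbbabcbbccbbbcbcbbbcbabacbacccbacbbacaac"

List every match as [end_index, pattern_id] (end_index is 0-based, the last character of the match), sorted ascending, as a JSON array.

Build:
Trie nodes:
  0='ε' goto a→1 c→2
  1='a' goto ·  [P0 ends]
  2='c' goto b→8 c→3
  3='cc' goto b→4
  4='ccb' goto b→5
  5='ccbb' goto b→6
  6='ccbbb' goto c→7
  7='ccbbbc' goto ·  [P1 ends]
  8='cb' goto b→9
  9='cbb' goto b→10  [P2 ends]
  10='cbbb' goto c→11
  11='cbbbc' goto ·  [P3 ends]

BFS fail/out derivation:
  n1('a'): parent n0 fail=0; on 'a' 0 → fail=0;  out {0}∪∅={0}
  n2('c'): parent n0 fail=0; on 'c' 0 → fail=0;  out ∅∪∅=∅
  n3('cc'): parent n2 fail=0; on 'c' 0 → fail=2;  out ∅∪∅=∅
  n8('cb'): parent n2 fail=0; on 'b' 0 → fail=0;  out ∅∪∅=∅
  n4('ccb'): parent n3 fail=2; on 'b' 2 → fail=8;  out ∅∪∅=∅
  n9('cbb'): parent n8 fail=0; on 'b' 0 → fail=0;  out {2}∪∅={2}
  n5('ccbb'): parent n4 fail=8; on 'b' 8 → fail=9;  out ∅∪{2}={2}
  n10('cbbb'): parent n9 fail=0; on 'b' 0 → fail=0;  out ∅∪∅=∅
  n6('ccbbb'): parent n5 fail=9; on 'b' 9 → fail=10;  out ∅∪∅=∅
  n11('cbbbc'): parent n10 fail=0; on 'c' 0 → fail=2;  out {3}∪∅={3}
  n7('ccbbbc'): parent n6 fail=10; on 'c' 10 → fail=11;  out {1}∪{3}={1,3}

Text stream:
i=0 'c': node 0→2
i=1 'c': node 2→3
i=2 'b': node 3→4
i=3 'b': node 4→5  ** P2@[1:3]
i=4 'b': node 5→6
i=5 'c': node 6→7  ** P1@[0:5],P3@[1:5]
i=6 'a': node 7→1 (via fail)  ** P0@[6:6]
i=7 'b': node 1→0 (via fail)
i=8 'c': node 0→2
i=9 'c': node 2→3
i=10 'b': node 3→4
i=11 'b': node 4→5  ** P2@[9:11]
i=12 'b': node 5→6
i=13 'c': node 6→7  ** P1@[8:13],P3@[9:13]
i=14 'a': node 7→1 (via fail)  ** P0@[14:14]
i=15 'a': node 1→1 (via fail)  ** P0@[15:15]
i=16 'b': node 1→0 (via fail)
i=17 'b': node 0→0
i=18 'c': node 0→2
i=19 'c': node 2→3
i=20 'b': node 3→4
i=21 'b': node 4→5  ** P2@[19:21]
i=22 'b': node 5→6
i=23 'c': node 6→7  ** P1@[18:23],P3@[19:23]
i=24 'a': node 7→1 (via fail)  ** P0@[24:24]
i=25 'c': node 1→2 (via fail)
i=26 'b': node 2→8
i=27 'c': node 8→2 (via fail)
i=28 'c': node 2→3
i=29 'c': node 3→3 (via fail)
i=30 'c': node 3→3 (via fail)
i=31 'c': node 3→3 (via fail)
i=32 'b': node 3→4
i=33 'b': node 4→5  ** P2@[31:33]
i=34 'a': node 5→1 (via fail)  ** P0@[34:34]
i=35 'b': node 1→0 (via fail)
i=36 'c': node 0→2
i=37 'b': node 2→8
i=38 'b': node 8→9  ** P2@[36:38]
i=39 'c': node 9→2 (via fail)
i=40 'c': node 2→3
i=41 'b': node 3→4
i=42 'b': node 4→5  ** P2@[40:42]
i=43 'b': node 5→6
i=44 'c': node 6→7  ** P1@[39:44],P3@[40:44]
i=45 'b': node 7→8 (via fail)
i=46 'c': node 8→2 (via fail)
i=47 'b': node 2→8
i=48 'b': node 8→9  ** P2@[46:48]
i=49 'b': node 9→10
i=50 'c': node 10→11  ** P3@[46:50]
i=51 'b': node 11→8 (via fail)
i=52 'a': node 8→1 (via fail)  ** P0@[52:52]
i=53 'b': node 1→0 (via fail)
i=54 'a': node 0→1  ** P0@[54:54]
i=55 'c': node 1→2 (via fail)
i=56 'b': node 2→8
i=57 'a': node 8→1 (via fail)  ** P0@[57:57]
i=58 'c': node 1→2 (via fail)
i=59 'c': node 2→3
i=60 'c': node 3→3 (via fail)
i=61 'b': node 3→4
i=62 'a': node 4→1 (via fail)  ** P0@[62:62]
i=63 'c': node 1→2 (via fail)
i=64 'b': node 2→8
i=65 'b': node 8→9  ** P2@[63:65]
i=66 'a': node 9→1 (via fail)  ** P0@[66:66]
i=67 'c': node 1→2 (via fail)
i=68 'a': node 2→1 (via fail)  ** P0@[68:68]
i=69 'a': node 1→1 (via fail)  ** P0@[69:69]
i=70 'c': node 1→2 (via fail)

Result: [[3,2],[5,1],[5,3],[6,0],[11,2],[13,1],[13,3],[14,0],[15,0],[21,2],[23,1],[23,3],[24,0],[33,2],[34,0],[38,2],[42,2],[44,1],[44,3],[48,2],[50,3],[52,0],[54,0],[57,0],[62,0],[65,2],[66,0],[68,0],[69,0]]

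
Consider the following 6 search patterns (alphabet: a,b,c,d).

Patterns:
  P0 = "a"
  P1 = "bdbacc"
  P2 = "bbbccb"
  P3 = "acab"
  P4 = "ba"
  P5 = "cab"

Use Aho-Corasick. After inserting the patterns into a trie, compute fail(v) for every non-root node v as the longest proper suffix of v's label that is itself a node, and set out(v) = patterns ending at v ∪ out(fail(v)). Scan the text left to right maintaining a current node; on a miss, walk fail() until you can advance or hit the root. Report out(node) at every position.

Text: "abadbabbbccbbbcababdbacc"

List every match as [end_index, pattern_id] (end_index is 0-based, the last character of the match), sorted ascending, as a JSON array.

Build:
Trie (insert patterns):
  0='ε' goto a→1 b→2 c→17
  1='a' goto c→13  [P0 ends]
  2='b' goto a→16 b→8 d→3
  3='bd' goto b→4
  4='bdb' goto a→5
  5='bdba' goto c→6
  6='bdbac' goto c→7
  7='bdbacc' goto ·  [P1 ends]
  8='bb' goto b→9
  9='bbb' goto c→10
  10='bbbc' goto c→11
  11='bbbcc' goto b→12
  12='bbbccb' goto ·  [P2 ends]
  13='ac' goto a→14
  14='aca' goto b→15
  15='acab' goto ·  [P3 ends]
  16='ba' goto ·  [P4 ends]
  17='c' goto a→18
  18='ca' goto b→19
  19='cab' goto ·  [P5 ends]

Failure links (BFS by depth):
  fail(1) 'a': from fail(0)=0 chase 'a': 0 ⇒ 0;  out={0}∪out(0)={0}
  fail(2) 'b': from fail(0)=0 chase 'b': 0 ⇒ 0;  out=∅∪out(0)=∅
  fail(17) 'c': from fail(0)=0 chase 'c': 0 ⇒ 0;  out=∅∪out(0)=∅
  fail(3) 'bd': from fail(2)=0 chase 'd': 0 ⇒ 0;  out=∅∪out(0)=∅
  fail(8) 'bb': from fail(2)=0 chase 'b': 0 ⇒ 2;  out=∅∪out(2)=∅
  fail(13) 'ac': from fail(1)=0 chase 'c': 0 ⇒ 17;  out=∅∪out(17)=∅
  fail(16) 'ba': from fail(2)=0 chase 'a': 0 ⇒ 1;  out={4}∪out(1)={0,4}
  fail(18) 'ca': from fail(17)=0 chase 'a': 0 ⇒ 1;  out=∅∪out(1)={0}
  fail(4) 'bdb': from fail(3)=0 chase 'b': 0 ⇒ 2;  out=∅∪out(2)=∅
  fail(9) 'bbb': from fail(8)=2 chase 'b': 2 ⇒ 8;  out=∅∪out(8)=∅
  fail(14) 'aca': from fail(13)=17 chase 'a': 17 ⇒ 18;  out=∅∪out(18)={0}
  fail(19) 'cab': from fail(18)=1 chase 'b': 1→0 ⇒ 2;  out={5}∪out(2)={5}
  fail(5) 'bdba': from fail(4)=2 chase 'a': 2 ⇒ 16;  out=∅∪out(16)={0,4}
  fail(10) 'bbbc': from fail(9)=8 chase 'c': 8→2→0 ⇒ 17;  out=∅∪out(17)=∅
  fail(15) 'acab': from fail(14)=18 chase 'b': 18 ⇒ 19;  out={3}∪out(19)={3,5}
  fail(6) 'bdbac': from fail(5)=16 chase 'c': 16→1 ⇒ 13;  out=∅∪out(13)=∅
  fail(11) 'bbbcc': from fail(10)=17 chase 'c': 17→0 ⇒ 17;  out=∅∪out(17)=∅
  fail(7) 'bdbacc': from fail(6)=13 chase 'c': 13→17→0 ⇒ 17;  out={1}∪out(17)={1}
  fail(12) 'bbbccb': from fail(11)=17 chase 'b': 17→0 ⇒ 2;  out={2}∪out(2)={2}

Text stream:
pos 0 'a': at 1  ** P0@[0:0]
pos 1 'b': at 2 (via fail)
pos 2 'a': at 16  ** P0@[2:2],P4@[1:2]
pos 3 'd': at 0 (via fail)
pos 4 'b': at 2
pos 5 'a': at 16  ** P0@[5:5],P4@[4:5]
pos 6 'b': at 2 (via fail)
pos 7 'b': at 8
pos 8 'b': at 9
pos 9 'c': at 10
pos 10 'c': at 11
pos 11 'b': at 12  ** P2@[6:11]
pos 12 'b': at 8 (via fail)
pos 13 'b': at 9
pos 14 'c': at 10
pos 15 'a': at 18 (via fail)  ** P0@[15:15]
pos 16 'b': at 19  ** P5@[14:16]
pos 17 'a': at 16 (via fail)  ** P0@[17:17],P4@[16:17]
pos 18 'b': at 2 (via fail)
pos 19 'd': at 3
pos 20 'b': at 4
pos 21 'a': at 5  ** P0@[21:21],P4@[20:21]
pos 22 'c': at 6
pos 23 'c': at 7  ** P1@[18:23]

All matches (sorted): [[0,0],[2,0],[2,4],[5,0],[5,4],[11,2],[15,0],[16,5],[17,0],[17,4],[21,0],[21,4],[23,1]]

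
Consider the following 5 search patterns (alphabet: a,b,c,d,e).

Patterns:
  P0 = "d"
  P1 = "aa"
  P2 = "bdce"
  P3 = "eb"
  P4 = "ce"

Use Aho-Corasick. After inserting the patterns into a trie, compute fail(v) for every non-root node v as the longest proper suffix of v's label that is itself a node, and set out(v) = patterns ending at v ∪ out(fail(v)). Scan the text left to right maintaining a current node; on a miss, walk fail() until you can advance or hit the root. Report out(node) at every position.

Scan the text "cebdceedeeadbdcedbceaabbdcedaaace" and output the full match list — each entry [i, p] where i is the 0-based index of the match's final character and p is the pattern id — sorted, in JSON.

Build:
Trie nodes:
  n0 'ε': a→2 b→4 c→10 d→1 e→8
  n1 'd': ·  ←P0
  n2 'a': a→3
  n3 'aa': ·  ←P1
  n4 'b': d→5
  n5 'bd': c→6
  n6 'bdc': e→7
  n7 'bdce': ·  ←P2
  n8 'e': b→9
  n9 'eb': ·  ←P3
  n10 'c': e→11
  n11 'ce': ·  ←P4

BFS fail/out derivation:
  fail(1) 'd': from fail(0)=0 chase 'd': 0 ⇒ 0;  out={0}∪out(0)={0}
  fail(2) 'a': from fail(0)=0 chase 'a': 0 ⇒ 0;  out=∅∪out(0)=∅
  fail(4) 'b': from fail(0)=0 chase 'b': 0 ⇒ 0;  out=∅∪out(0)=∅
  fail(8) 'e': from fail(0)=0 chase 'e': 0 ⇒ 0;  out=∅∪out(0)=∅
  fail(10) 'c': from fail(0)=0 chase 'c': 0 ⇒ 0;  out=∅∪out(0)=∅
  fail(3) 'aa': from fail(2)=0 chase 'a': 0 ⇒ 2;  out={1}∪out(2)={1}
  fail(5) 'bd': from fail(4)=0 chase 'd': 0 ⇒ 1;  out=∅∪out(1)={0}
  fail(9) 'eb': from fail(8)=0 chase 'b': 0 ⇒ 4;  out={3}∪out(4)={3}
  fail(11) 'ce': from fail(10)=0 chase 'e': 0 ⇒ 8;  out={4}∪out(8)={4}
  fail(6) 'bdc': from fail(5)=1 chase 'c': 1→0 ⇒ 10;  out=∅∪out(10)=∅
  fail(7) 'bdce': from fail(6)=10 chase 'e': 10 ⇒ 11;  out={2}∪out(11)={2,4}

Run:
[0] read 'c'  n0⇒n10
[1] read 'e'  n10⇒n11  ** P4@[0:1]
[2] read 'b'  n11⇒n9 (fail-walked)  ** P3@[1:2]
[3] read 'd'  n9⇒n5 (fail-walked)  ** P0@[3:3]
[4] read 'c'  n5⇒n6
[5] read 'e'  n6⇒n7  ** P2@[2:5],P4@[4:5]
[6] read 'e'  n7⇒n8 (fail-walked)
[7] read 'd'  n8⇒n1 (fail-walked)  ** P0@[7:7]
[8] read 'e'  n1⇒n8 (fail-walked)
[9] read 'e'  n8⇒n8 (fail-walked)
[10] read 'a'  n8⇒n2 (fail-walked)
[11] read 'd'  n2⇒n1 (fail-walked)  ** P0@[11:11]
[12] read 'b'  n1⇒n4 (fail-walked)
[13] read 'd'  n4⇒n5  ** P0@[13:13]
[14] read 'c'  n5⇒n6
[15] read 'e'  n6⇒n7  ** P2@[12:15],P4@[14:15]
[16] read 'd'  n7⇒n1 (fail-walked)  ** P0@[16:16]
[17] read 'b'  n1⇒n4 (fail-walked)
[18] read 'c'  n4⇒n10 (fail-walked)
[19] read 'e'  n10⇒n11  ** P4@[18:19]
[20] read 'a'  n11⇒n2 (fail-walked)
[21] read 'a'  n2⇒n3  ** P1@[20:21]
[22] read 'b'  n3⇒n4 (fail-walked)
[23] read 'b'  n4⇒n4 (fail-walked)
[24] read 'd'  n4⇒n5  ** P0@[24:24]
[25] read 'c'  n5⇒n6
[26] read 'e'  n6⇒n7  ** P2@[23:26],P4@[25:26]
[27] read 'd'  n7⇒n1 (fail-walked)  ** P0@[27:27]
[28] read 'a'  n1⇒n2 (fail-walked)
[29] read 'a'  n2⇒n3  ** P1@[28:29]
[30] read 'a'  n3⇒n3 (fail-walked)  ** P1@[29:30]
[31] read 'c'  n3⇒n10 (fail-walked)
[32] read 'e'  n10⇒n11  ** P4@[31:32]

All matches (sorted): [[1,4],[2,3],[3,0],[5,2],[5,4],[7,0],[11,0],[13,0],[15,2],[15,4],[16,0],[19,4],[21,1],[24,0],[26,2],[26,4],[27,0],[29,1],[30,1],[32,4]]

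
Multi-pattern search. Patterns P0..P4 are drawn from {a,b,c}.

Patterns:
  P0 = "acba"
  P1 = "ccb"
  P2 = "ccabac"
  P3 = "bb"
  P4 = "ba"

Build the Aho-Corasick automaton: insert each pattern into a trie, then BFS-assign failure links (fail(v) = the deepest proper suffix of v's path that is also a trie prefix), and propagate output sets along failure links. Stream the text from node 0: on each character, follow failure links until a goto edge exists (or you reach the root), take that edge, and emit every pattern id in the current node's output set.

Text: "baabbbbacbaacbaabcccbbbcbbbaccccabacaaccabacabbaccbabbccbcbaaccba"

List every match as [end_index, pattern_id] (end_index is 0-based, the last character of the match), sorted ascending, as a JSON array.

Build automaton:
Trie (insert patterns):
  n0 'ε': a→1 b→12 c→5
  n1 'a': c→2
  n2 'ac': b→3
  n3 'acb': a→4
  n4 'acba': ·  [P0 ends]
  n5 'c': c→6
  n6 'cc': a→8 b→7
  n7 'ccb': ·  [P1 ends]
  n8 'cca': b→9
  n9 'ccab': a→10
  n10 'ccaba': c→11
  n11 'ccabac': ·  [P2 ends]
  n12 'b': a→14 b→13
  n13 'bb': ·  [P3 ends]
  n14 'ba': ·  [P4 ends]

Failure links (BFS by depth):
  n1('a'): parent n0 fail=0; on 'a' 0 → fail=0;  out ∅∪∅=∅
  n5('c'): parent n0 fail=0; on 'c' 0 → fail=0;  out ∅∪∅=∅
  n12('b'): parent n0 fail=0; on 'b' 0 → fail=0;  out ∅∪∅=∅
  n2('ac'): parent n1 fail=0; on 'c' 0 → fail=5;  out ∅∪∅=∅
  n6('cc'): parent n5 fail=0; on 'c' 0 → fail=5;  out ∅∪∅=∅
  n13('bb'): parent n12 fail=0; on 'b' 0 → fail=12;  out {3}∪∅={3}
  n14('ba'): parent n12 fail=0; on 'a' 0 → fail=1;  out {4}∪∅={4}
  n3('acb'): parent n2 fail=5; on 'b' 5→0 → fail=12;  out ∅∪∅=∅
  n7('ccb'): parent n6 fail=5; on 'b' 5→0 → fail=12;  out {1}∪∅={1}
  n8('cca'): parent n6 fail=5; on 'a' 5→0 → fail=1;  out ∅∪∅=∅
  n4('acba'): parent n3 fail=12; on 'a' 12 → fail=14;  out {0}∪{4}={0,4}
  n9('ccab'): parent n8 fail=1; on 'b' 1→0 → fail=12;  out ∅∪∅=∅
  n10('ccaba'): parent n9 fail=12; on 'a' 12 → fail=14;  out ∅∪{4}={4}
  n11('ccabac'): parent n10 fail=14; on 'c' 14→1 → fail=2;  out {2}∪∅={2}

Run:
i=0 'b': node 0→12
i=1 'a': node 12→14  emit P4@[0:1]
i=2 'a': node 14→1 ·f
i=3 'b': node 1→12 ·f
i=4 'b': node 12→13  emit P3@[3:4]
i=5 'b': node 13→13 ·f  emit P3@[4:5]
i=6 'b': node 13→13 ·f  emit P3@[5:6]
i=7 'a': node 13→14 ·f  emit P4@[6:7]
i=8 'c': node 14→2 ·f
i=9 'b': node 2→3
i=10 'a': node 3→4  emit P0@[7:10],P4@[9:10]
i=11 'a': node 4→1 ·f
i=12 'c': node 1→2
i=13 'b': node 2→3
i=14 'a': node 3→4  emit P0@[11:14],P4@[13:14]
i=15 'a': node 4→1 ·f
i=16 'b': node 1→12 ·f
i=17 'c': node 12→5 ·f
i=18 'c': node 5→6
i=19 'c': node 6→6 ·f
i=20 'b': node 6→7  emit P1@[18:20]
i=21 'b': node 7→13 ·f  emit P3@[20:21]
i=22 'b': node 13→13 ·f  emit P3@[21:22]
i=23 'c': node 13→5 ·f
i=24 'b': node 5→12 ·f
i=25 'b': node 12→13  emit P3@[24:25]
i=26 'b': node 13→13 ·f  emit P3@[25:26]
i=27 'a': node 13→14 ·f  emit P4@[26:27]
i=28 'c': node 14→2 ·f
i=29 'c': node 2→6 ·f
i=30 'c': node 6→6 ·f
i=31 'c': node 6→6 ·f
i=32 'a': node 6→8
i=33 'b': node 8→9
i=34 'a': node 9→10  emit P4@[33:34]
i=35 'c': node 10→11  emit P2@[30:35]
i=36 'a': node 11→1 ·f
i=37 'a': node 1→1 ·f
i=38 'c': node 1→2
i=39 'c': node 2→6 ·f
i=40 'a': node 6→8
i=41 'b': node 8→9
i=42 'a': node 9→10  emit P4@[41:42]
i=43 'c': node 10→11  emit P2@[38:43]
i=44 'a': node 11→1 ·f
i=45 'b': node 1→12 ·f
i=46 'b': node 12→13  emit P3@[45:46]
i=47 'a': node 13→14 ·f  emit P4@[46:47]
i=48 'c': node 14→2 ·f
i=49 'c': node 2→6 ·f
i=50 'b': node 6→7  emit P1@[48:50]
i=51 'a': node 7→14 ·f  emit P4@[50:51]
i=52 'b': node 14→12 ·f
i=53 'b': node 12→13  emit P3@[52:53]
i=54 'c': node 13→5 ·f
i=55 'c': node 5→6
i=56 'b': node 6→7  emit P1@[54:56]
i=57 'c': node 7→5 ·f
i=58 'b': node 5→12 ·f
i=59 'a': node 12→14  emit P4@[58:59]
i=60 'a': node 14→1 ·f
i=61 'c': node 1→2
i=62 'c': node 2→6 ·f
i=63 'b': node 6→7  emit P1@[61:63]
i=64 'a': node 7→14 ·f  emit P4@[63:64]

Matches: [[1,4],[4,3],[5,3],[6,3],[7,4],[10,0],[10,4],[14,0],[14,4],[20,1],[21,3],[22,3],[25,3],[26,3],[27,4],[34,4],[35,2],[42,4],[43,2],[46,3],[47,4],[50,1],[51,4],[53,3],[56,1],[59,4],[63,1],[64,4]]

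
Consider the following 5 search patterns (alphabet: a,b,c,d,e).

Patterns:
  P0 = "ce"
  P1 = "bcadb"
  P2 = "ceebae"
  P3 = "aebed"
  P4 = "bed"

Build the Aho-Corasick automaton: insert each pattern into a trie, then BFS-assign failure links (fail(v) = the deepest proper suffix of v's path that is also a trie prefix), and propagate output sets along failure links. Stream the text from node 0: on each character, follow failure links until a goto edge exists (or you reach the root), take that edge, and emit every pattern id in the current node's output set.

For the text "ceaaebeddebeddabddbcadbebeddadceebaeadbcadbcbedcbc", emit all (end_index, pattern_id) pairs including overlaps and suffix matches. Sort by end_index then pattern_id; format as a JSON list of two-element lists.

Build:
Trie nodes:
  0='ε' goto a→12 b→3 c→1
  1='c' goto e→2
  2='ce' goto e→8  [P0 ends]
  3='b' goto c→4 e→17
  4='bc' goto a→5
  5='bca' goto d→6
  6='bcad' goto b→7
  7='bcadb' goto ·  [P1 ends]
  8='cee' goto b→9
  9='ceeb' goto a→10
  10='ceeba' goto e→11
  11='ceebae' goto ·  [P2 ends]
  12='a' goto e→13
  13='ae' goto b→14
  14='aeb' goto e→15
  15='aebe' goto d→16
  16='aebed' goto ·  [P3 ends]
  17='be' goto d→18
  18='bed' goto ·  [P4 ends]

BFS fail/out derivation:
  fail(1) 'c': from fail(0)=0 chase 'c': 0 ⇒ 0;  out=∅∪out(0)=∅
  fail(3) 'b': from fail(0)=0 chase 'b': 0 ⇒ 0;  out=∅∪out(0)=∅
  fail(12) 'a': from fail(0)=0 chase 'a': 0 ⇒ 0;  out=∅∪out(0)=∅
  fail(2) 'ce': from fail(1)=0 chase 'e': 0 ⇒ 0;  out={0}∪out(0)={0}
  fail(4) 'bc': from fail(3)=0 chase 'c': 0 ⇒ 1;  out=∅∪out(1)=∅
  fail(13) 'ae': from fail(12)=0 chase 'e': 0 ⇒ 0;  out=∅∪out(0)=∅
  fail(17) 'be': from fail(3)=0 chase 'e': 0 ⇒ 0;  out=∅∪out(0)=∅
  fail(5) 'bca': from fail(4)=1 chase 'a': 1→0 ⇒ 12;  out=∅∪out(12)=∅
  fail(8) 'cee': from fail(2)=0 chase 'e': 0 ⇒ 0;  out=∅∪out(0)=∅
  fail(14) 'aeb': from fail(13)=0 chase 'b': 0 ⇒ 3;  out=∅∪out(3)=∅
  fail(18) 'bed': from fail(17)=0 chase 'd': 0 ⇒ 0;  out={4}∪out(0)={4}
  fail(6) 'bcad': from fail(5)=12 chase 'd': 12→0 ⇒ 0;  out=∅∪out(0)=∅
  fail(9) 'ceeb': from fail(8)=0 chase 'b': 0 ⇒ 3;  out=∅∪out(3)=∅
  fail(15) 'aebe': from fail(14)=3 chase 'e': 3 ⇒ 17;  out=∅∪out(17)=∅
  fail(7) 'bcadb': from fail(6)=0 chase 'b': 0 ⇒ 3;  out={1}∪out(3)={1}
  fail(10) 'ceeba': from fail(9)=3 chase 'a': 3→0 ⇒ 12;  out=∅∪out(12)=∅
  fail(16) 'aebed': from fail(15)=17 chase 'd': 17 ⇒ 18;  out={3}∪out(18)={3,4}
  fail(11) 'ceebae': from fail(10)=12 chase 'e': 12 ⇒ 13;  out={2}∪out(13)={2}

Scan:
i=0 'c': node 0→1
i=1 'e': node 1→2  → match P0@[0:1]
i=2 'a': node 2→12 (via fail)
i=3 'a': node 12→12 (via fail)
i=4 'e': node 12→13
i=5 'b': node 13→14
i=6 'e': node 14→15
i=7 'd': node 15→16  → match P3@[3:7],P4@[5:7]
i=8 'd': node 16→0 (via fail)
i=9 'e': node 0→0
i=10 'b': node 0→3
i=11 'e': node 3→17
i=12 'd': node 17→18  → match P4@[10:12]
i=13 'd': node 18→0 (via fail)
i=14 'a': node 0→12
i=15 'b': node 12→3 (via fail)
i=16 'd': node 3→0 (via fail)
i=17 'd': node 0→0
i=18 'b': node 0→3
i=19 'c': node 3→4
i=20 'a': node 4→5
i=21 'd': node 5→6
i=22 'b': node 6→7  → match P1@[18:22]
i=23 'e': node 7→17 (via fail)
i=24 'b': node 17→3 (via fail)
i=25 'e': node 3→17
i=26 'd': node 17→18  → match P4@[24:26]
i=27 'd': node 18→0 (via fail)
i=28 'a': node 0→12
i=29 'd': node 12→0 (via fail)
i=30 'c': node 0→1
i=31 'e': node 1→2  → match P0@[30:31]
i=32 'e': node 2→8
i=33 'b': node 8→9
i=34 'a': node 9→10
i=35 'e': node 10→11  → match P2@[30:35]
i=36 'a': node 11→12 (via fail)
i=37 'd': node 12→0 (via fail)
i=38 'b': node 0→3
i=39 'c': node 3→4
i=40 'a': node 4→5
i=41 'd': node 5→6
i=42 'b': node 6→7  → match P1@[38:42]
i=43 'c': node 7→4 (via fail)
i=44 'b': node 4→3 (via fail)
i=45 'e': node 3→17
i=46 'd': node 17→18  → match P4@[44:46]
i=47 'c': node 18→1 (via fail)
i=48 'b': node 1→3 (via fail)
i=49 'c': node 3→4

Result: [[1,0],[7,3],[7,4],[12,4],[22,1],[26,4],[31,0],[35,2],[42,1],[46,4]]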